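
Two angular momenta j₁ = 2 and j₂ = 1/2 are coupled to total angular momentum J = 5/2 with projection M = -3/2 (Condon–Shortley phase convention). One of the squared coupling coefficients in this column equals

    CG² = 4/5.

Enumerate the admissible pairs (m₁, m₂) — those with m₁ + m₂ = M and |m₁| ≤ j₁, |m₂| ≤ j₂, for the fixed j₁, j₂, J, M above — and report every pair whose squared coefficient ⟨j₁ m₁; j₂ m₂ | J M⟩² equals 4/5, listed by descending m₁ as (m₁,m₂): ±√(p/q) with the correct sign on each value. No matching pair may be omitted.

Admissible pairs with m₁+m₂ = M = -3/2: (-2,1/2), (-1,-1/2)
  (m₁,m₂)=(-1,-1/2): CG² = 4/5, CG = +√(4/5)   ← matches the target
  (m₁,m₂)=(-2,1/2): CG² = 1/5, CG = +√(1/5)
Pairs with CG² = 4/5: (-1,-1/2): +√(4/5)

(-1,-1/2): +√(4/5)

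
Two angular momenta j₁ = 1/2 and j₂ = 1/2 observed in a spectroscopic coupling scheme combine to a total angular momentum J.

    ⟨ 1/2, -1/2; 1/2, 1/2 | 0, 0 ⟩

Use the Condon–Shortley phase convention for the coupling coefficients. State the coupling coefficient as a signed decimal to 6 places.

√[1·1!0!0!/2! · 0!1!1!0!0!0!] = √(1/2)
  +(−1)^1/∏(1,0,0,0,0,0)! = -1  (running -1)
⟨..|..⟩ = √(1/2)·(-1) = -0.707107

-0.707107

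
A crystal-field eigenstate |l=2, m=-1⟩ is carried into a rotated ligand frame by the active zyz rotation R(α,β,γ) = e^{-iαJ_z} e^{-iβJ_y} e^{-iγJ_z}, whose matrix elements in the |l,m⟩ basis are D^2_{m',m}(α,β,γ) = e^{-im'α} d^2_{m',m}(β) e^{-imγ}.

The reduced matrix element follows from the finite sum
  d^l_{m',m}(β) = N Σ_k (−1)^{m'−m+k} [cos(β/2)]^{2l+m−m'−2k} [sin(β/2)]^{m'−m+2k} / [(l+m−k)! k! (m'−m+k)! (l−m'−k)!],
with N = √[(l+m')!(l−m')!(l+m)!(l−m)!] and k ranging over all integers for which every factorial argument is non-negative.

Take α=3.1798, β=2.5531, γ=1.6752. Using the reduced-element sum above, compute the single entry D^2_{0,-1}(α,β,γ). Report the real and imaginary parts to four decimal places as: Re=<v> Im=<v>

D^2_{0,-1}(3.1798,2.5531,1.6752) = e^{-i·0·3.1798}·d^2_{0,-1}(2.5531)·e^{-i·-1·1.6752}. Compute d first:
Half-angle: c=0.290019, s=0.957021. N=√(2·2·1·6)=4.898979
The bounds max(0,m−m')=0 and min(l+m,l−m')=1 give 2 terms
  k=0: (−1)^1·4.8990/(2)·0.2900^3·0.9570^1 = -0.057184
  k=1: (−1)^2·4.8990/(2)·0.2900^1·0.9570^3 = +0.622681
d^2_{0,-1}(2.5531) = -0.057184 +0.622681 = +0.565497
D = (+1.000000+0.000000i)·(+0.565497)·(-0.104214+0.994555i) = -0.058933+0.562418i

Re=-0.0589 Im=0.5624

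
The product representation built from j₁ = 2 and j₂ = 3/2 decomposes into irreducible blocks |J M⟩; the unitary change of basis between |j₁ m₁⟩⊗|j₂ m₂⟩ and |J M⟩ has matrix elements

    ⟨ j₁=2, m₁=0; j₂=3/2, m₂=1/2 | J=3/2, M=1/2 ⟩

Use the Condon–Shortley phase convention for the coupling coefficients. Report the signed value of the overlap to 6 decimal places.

-0.447214

j₁+j₂−J=2  J+j₁−j₂=2  J−j₁+j₂=1  j₁+j₂+J+1=6
(j₁±m₁, j₂±m₂, J±M) = (2,2,2,1,2,1)
P² = 16/45
sum k=1..2:
  [1] −1/1 = -1
  [2] +1/4 = 1/4
S = -3/4
C² = P²·S² = 1/5 ; C = -0.447214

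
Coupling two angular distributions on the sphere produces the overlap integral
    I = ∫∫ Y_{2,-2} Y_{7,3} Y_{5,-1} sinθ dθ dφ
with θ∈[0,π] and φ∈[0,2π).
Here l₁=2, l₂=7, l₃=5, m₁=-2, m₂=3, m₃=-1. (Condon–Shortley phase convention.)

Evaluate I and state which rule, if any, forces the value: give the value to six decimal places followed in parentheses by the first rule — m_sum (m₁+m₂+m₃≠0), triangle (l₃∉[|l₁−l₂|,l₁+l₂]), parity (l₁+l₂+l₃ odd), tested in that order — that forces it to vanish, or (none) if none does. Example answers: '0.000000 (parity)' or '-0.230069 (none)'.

-0.164220 (none)

m-sum 0 ✓  L=14 even ✓  5≤5≤9 ✓
Π(2lᵢ+1) = 5×15×11 = 825
triangle coeff Δ(2,7,5) = 1/15015
Σ_t [2,2]: t=2:+1/57600 = 1/57600
(3j)²=21/715 [(2 7 5; 0 0 0)], sign=-1
Σ_t [4,4]: t=4:+1/414720 = 1/414720
(3j)²=2/143 [(2 7 5; -2 3 -1)], sign=+1
⇒ 4πI² = 630/1859
I = (-1)√(630/1859/(4π)) = -0.16421985
No selection rule forces the value: the integral is nonzero (none).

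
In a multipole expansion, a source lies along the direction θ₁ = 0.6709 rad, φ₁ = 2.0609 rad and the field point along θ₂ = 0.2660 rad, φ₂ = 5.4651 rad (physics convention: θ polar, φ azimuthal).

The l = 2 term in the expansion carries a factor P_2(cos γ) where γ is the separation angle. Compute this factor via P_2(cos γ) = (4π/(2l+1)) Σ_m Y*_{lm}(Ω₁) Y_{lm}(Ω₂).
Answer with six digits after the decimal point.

Term-by-term m-sum for l=2 (normalisation 4π/5 = 2.513274):
  term(m=-2) = (0.003448, -0.001998)   from Y*(Ω₁)=(-0.083135, -0.124006), Y(Ω₂)=(-0.001744, 0.026636)
  term(m=-1) = (-0.071184, 0.019135)   from Y*(Ω₁)=(-0.177079, 0.331907), Y(Ω₂)=(0.133949, 0.143005)
  term(m=+0) = (0.149880, 0.000000)   from Y*(Ω₁)=(0.265087, -0.000000), Y(Ω₂)=(0.565400, 0.000000)
  term(m=+1) = (-0.071184, -0.019135)   from Y*(Ω₁)=(0.177079, 0.331907), Y(Ω₂)=(-0.133949, 0.143005)
  term(m=+2) = (0.003448, 0.001998)   from Y*(Ω₁)=(-0.083135, 0.124006), Y(Ω₂)=(-0.001744, -0.026636)
Σ over m = (0.014408, 0.000000); ×(4π/5) → (0.036211, 0.000000). Real part: 0.036211

0.036211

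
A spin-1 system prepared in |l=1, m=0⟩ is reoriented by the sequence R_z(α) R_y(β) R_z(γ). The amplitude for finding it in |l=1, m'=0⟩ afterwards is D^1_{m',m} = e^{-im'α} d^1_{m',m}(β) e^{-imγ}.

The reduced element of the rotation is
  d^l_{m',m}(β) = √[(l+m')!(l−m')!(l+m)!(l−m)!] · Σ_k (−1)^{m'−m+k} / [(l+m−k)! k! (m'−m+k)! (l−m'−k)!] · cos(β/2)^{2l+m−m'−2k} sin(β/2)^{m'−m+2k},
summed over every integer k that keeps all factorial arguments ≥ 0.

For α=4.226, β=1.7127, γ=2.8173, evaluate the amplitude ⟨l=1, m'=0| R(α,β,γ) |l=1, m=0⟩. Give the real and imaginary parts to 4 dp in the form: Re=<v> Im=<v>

First d^1_{0,0}(β=1.7127), then the phase factors e^{-i(0)α} and e^{-i(0)γ}:
Half-angle: c=0.655199, s=0.755456. N=√(1·1·1·1)=1.000000
The bounds max(0,m−m')=0 and min(l+m,l−m')=1 give 2 terms
  k=0: (−1)^0·1.0000/(1)·0.6552^2·0.7555^0 = +0.429286
  k=1: (−1)^1·1.0000/(1)·0.6552^0·0.7555^2 = -0.570714
d^1_{0,0}(1.7127) = +0.429286 -0.570714 = -0.141428
D = (+1.000000+0.000000i)·(-0.141428)·(+1.000000+0.000000i) = -0.141428+0.000000i

Re=-0.1414 Im=0.0000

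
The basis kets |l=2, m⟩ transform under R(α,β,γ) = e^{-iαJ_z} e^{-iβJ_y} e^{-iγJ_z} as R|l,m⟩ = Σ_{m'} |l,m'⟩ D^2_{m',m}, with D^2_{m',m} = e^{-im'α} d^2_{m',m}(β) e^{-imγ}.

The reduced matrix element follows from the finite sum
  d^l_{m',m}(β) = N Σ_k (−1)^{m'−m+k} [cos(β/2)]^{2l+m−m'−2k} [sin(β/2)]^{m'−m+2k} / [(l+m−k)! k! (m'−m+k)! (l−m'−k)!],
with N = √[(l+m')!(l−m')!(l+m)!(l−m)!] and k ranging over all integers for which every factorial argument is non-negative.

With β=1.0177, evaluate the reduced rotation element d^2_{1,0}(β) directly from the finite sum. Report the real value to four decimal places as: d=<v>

d^2_{1,0}(β=1.0177) via the finite sum:
With c≡cos(β/2)=0.873305 and s≡sin(β/2)=0.487173, N=[6·1·2·2]^{1/2}=4.898979
k: max(0,(0)−(1))=0 … min(2+(0),2−(1))=1
  k=0: (−1)^1·4.8990/(2)·0.8733^3·0.4872^1 = -0.794799
  k=1: (−1)^2·4.8990/(2)·0.8733^1·0.4872^3 = +0.247339
d^2_{1,0}(1.0177) = -0.794799 +0.247339 = -0.547460

d=-0.5475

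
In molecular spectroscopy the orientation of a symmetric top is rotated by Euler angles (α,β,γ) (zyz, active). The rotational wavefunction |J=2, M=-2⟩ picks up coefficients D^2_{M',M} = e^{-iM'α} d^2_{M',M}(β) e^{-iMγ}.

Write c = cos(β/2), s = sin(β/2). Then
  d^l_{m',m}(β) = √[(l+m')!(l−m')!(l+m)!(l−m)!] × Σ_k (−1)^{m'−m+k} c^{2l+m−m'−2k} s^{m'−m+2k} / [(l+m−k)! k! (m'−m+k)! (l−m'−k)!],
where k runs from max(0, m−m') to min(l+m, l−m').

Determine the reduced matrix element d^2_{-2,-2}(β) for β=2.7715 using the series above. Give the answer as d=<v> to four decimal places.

d^2_{-2,-2}(β=2.7715) via the finite sum:
c=cos(2.771500/2)=0.183992, s=sin(2.771500/2)=0.982928; N=√[1·24·1·24]=24.000000
Admissible k: 0..0 (factorial args all ≥0)
  k=0: (−1)^0·24.0000/(24)·0.1840^4·0.9829^0 = +0.001146
d^2_{-2,-2}(2.7715) = +0.001146

d=0.0011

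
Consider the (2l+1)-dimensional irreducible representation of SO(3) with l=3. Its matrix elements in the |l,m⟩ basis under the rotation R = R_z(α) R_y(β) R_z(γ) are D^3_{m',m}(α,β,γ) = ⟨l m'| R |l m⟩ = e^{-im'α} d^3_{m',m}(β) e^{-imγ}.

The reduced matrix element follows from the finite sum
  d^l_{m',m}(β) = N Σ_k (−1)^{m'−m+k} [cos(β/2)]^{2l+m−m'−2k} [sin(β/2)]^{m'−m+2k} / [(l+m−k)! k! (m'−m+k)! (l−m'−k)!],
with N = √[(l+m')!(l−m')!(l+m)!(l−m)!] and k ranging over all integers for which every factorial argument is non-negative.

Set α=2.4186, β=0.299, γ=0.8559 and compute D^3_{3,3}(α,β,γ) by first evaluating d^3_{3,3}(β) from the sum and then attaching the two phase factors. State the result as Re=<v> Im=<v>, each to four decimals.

Re=-0.8616 Im=0.3630

Split into d^3_{3,3}(β=0.2990) × two z-phases.
c=cos(0.299000/2)=0.988846, s=sin(0.299000/2)=0.148944; N=√[720·1·720·1]=720.000000
k: max(0,(3)−(3))=0 … min(3+(3),3−(3))=0
  k=0: (−1)^0·720.0000/(720)·0.9888^6·0.1489^0 = +0.934913
d^3_{3,3}(0.2990) = +0.934913
D = (+0.563141-0.826361i)·(+0.934913)·(-0.839794-0.542905i) = -0.861576+0.362971i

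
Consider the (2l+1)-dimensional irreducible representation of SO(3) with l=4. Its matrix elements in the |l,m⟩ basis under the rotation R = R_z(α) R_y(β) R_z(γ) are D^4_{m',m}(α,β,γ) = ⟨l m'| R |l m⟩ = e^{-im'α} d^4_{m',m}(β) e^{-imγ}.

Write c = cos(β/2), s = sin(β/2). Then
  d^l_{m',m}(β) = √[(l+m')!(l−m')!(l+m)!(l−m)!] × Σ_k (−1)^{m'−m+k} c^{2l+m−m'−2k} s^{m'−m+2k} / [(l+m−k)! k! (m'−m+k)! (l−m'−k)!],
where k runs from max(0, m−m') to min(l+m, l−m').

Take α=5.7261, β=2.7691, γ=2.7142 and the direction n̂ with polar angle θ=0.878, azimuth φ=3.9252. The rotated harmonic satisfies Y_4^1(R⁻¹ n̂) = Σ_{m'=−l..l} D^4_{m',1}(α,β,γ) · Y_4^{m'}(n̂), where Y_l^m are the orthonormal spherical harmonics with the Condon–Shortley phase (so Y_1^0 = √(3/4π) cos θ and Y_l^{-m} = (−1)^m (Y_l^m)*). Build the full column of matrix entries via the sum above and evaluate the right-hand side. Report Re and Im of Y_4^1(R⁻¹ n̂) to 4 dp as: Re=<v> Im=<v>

Need the full column D^4_{m',1} for m'=−4..4 at α=5.7261, β=2.7691, γ=2.7142.
cos(β/2)=0.185171, sin(β/2)=0.982706
d^4_{-4,1}: single k=5 term ⇒ +0.043545;  D = +0.009934+0.042396i
d^4_{-3,1}: k∈[4..5] ⇒ +0.014505 -0.245110 = -0.230605;  D = +0.074057-0.218390i
d^4_{-2,1}: k∈[3..5] ⇒ +0.002922 -0.123437 +0.695306 = +0.574791;  D = -0.444482+0.364445i
d^4_{-1,1}: k∈[2..5] ⇒ +0.000389 -0.032894 +0.463214 -0.869740 = -0.439031;  D = +0.435344-0.056780i
d^4_{0,1}: k∈[1..4] ⇒ +0.000033 -0.005544 +0.156137 -0.732917 = -0.582291;  D = +0.529914+0.241359i
d^4_{1,1}: k∈[0..3] ⇒ +0.000001 -0.000584 +0.032894 -0.308809 = -0.276498;  D = +0.152986+0.230318i
d^4_{2,1}: k∈[0..2] ⇒ -0.000031 +0.004383 -0.082292 = -0.077940;  D = +0.002278+0.077907i
d^4_{3,1}: k∈[0..1] ⇒ +0.000309 -0.014505 = -0.014196;  D = -0.007150+0.012264i
d^4_{4,1}: single k=0 term ⇒ -0.001546;  D = -0.001367+0.000722i
Y_4^{m'}(θ=0.878,φ=3.9252) and Σ D·Y over m':
  (+0.0099+0.0424i)·(-0.1551-0.0011i)  (+0.0741-0.2184i)·(+0.2561+0.2589i)  (-0.4445+0.3644i)·(+0.0013-0.3675i)  (+0.4353-0.0568i)·(+0.0238-0.0237i)  (+0.5299+0.2414i)·(-0.3611+0.0000i)  (+0.1530+0.2303i)·(-0.0238-0.0237i)  (+0.0023+0.0779i)·(+0.0013+0.3675i)  (-0.0072+0.0123i)·(-0.2561+0.2589i)  (-0.0014+0.0007i)·(-0.1551+0.0011i)
Y_4^1(R⁻¹ n̂) = -0.002917+0.008363i

Re=-0.0029 Im=0.0084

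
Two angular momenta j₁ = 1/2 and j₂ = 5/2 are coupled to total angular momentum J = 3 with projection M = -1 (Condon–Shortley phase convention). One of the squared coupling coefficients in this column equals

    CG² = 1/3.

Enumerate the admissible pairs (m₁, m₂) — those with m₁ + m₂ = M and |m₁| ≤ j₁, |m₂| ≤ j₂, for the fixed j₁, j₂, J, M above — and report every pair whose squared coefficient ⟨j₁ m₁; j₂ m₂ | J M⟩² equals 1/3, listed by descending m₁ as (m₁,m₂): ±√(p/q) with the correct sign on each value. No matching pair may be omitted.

Admissible pairs with m₁+m₂ = M = -1: (-1/2,-1/2), (1/2,-3/2)
  (m₁,m₂)=(1/2,-3/2): CG² = 1/3, CG = +√(1/3)   ← matches the target
  (m₁,m₂)=(-1/2,-1/2): CG² = 2/3, CG = +√(2/3)
Pairs with CG² = 1/3: (1/2,-3/2): +√(1/3)

(1/2,-3/2): +√(1/3)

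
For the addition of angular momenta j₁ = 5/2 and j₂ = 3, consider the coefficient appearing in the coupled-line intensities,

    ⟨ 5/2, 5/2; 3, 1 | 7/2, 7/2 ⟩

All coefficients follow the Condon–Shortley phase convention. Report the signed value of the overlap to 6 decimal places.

√[8·2!3!4!/10! · 5!0!4!2!7!0!] = √(18432)
  +(−1)^0/∏(0,2,0,4,3,0)! = 1/288  (running 1/288)
⟨..|..⟩ = √(18432)·(1/288) = +0.471405

+0.471405  (= +√(2/9))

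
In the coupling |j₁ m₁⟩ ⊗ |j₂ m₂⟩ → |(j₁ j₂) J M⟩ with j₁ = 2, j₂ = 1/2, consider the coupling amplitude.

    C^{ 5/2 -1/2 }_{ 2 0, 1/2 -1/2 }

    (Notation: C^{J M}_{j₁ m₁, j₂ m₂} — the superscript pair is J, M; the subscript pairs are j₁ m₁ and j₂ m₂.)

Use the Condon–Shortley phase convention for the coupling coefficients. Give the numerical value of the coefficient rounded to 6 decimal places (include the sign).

triangle: 0!×4!×1!/6! = 24/720
(j±m)!: 2!×2!×0!×1!×2!×3! = 48
prefactor² = (2J+1)×Δ×N² = 48/5
  k=0: +1/(0!×0!×2!×0!×2!×1!) = 1/4
Σ = 1/4  ⇒  CG² = 48/5×(1/4)² = 3/5
CG = +√(3/5) = +0.774597

+0.774597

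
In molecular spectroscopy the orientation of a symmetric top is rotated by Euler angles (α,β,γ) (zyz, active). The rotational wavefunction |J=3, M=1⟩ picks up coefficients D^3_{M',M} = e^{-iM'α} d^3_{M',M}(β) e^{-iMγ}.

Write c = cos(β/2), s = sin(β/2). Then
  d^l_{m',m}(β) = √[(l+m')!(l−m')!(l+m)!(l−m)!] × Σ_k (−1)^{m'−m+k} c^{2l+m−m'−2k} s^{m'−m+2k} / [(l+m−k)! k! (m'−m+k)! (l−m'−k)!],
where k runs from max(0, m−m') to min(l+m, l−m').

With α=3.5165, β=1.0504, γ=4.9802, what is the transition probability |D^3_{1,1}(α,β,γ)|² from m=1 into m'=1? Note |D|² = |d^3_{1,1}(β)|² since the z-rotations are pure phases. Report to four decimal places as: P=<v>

P=0.1795

Split into d^3_{1,1}(β=1.0504) × two z-phases.
With c≡cos(β/2)=0.865224 and s≡sin(β/2)=0.501386, N=[24·2·24·2]^{1/2}=48.000000
Admissible k: 0..2 (factorial args all ≥0)
  k=0: (−1)^0·48.0000/(48)·0.8652^6·0.5014^0 = +0.419537
  k=1: (−1)^1·48.0000/(6)·0.8652^4·0.5014^2 = -1.127063
  k=2: (−1)^2·48.0000/(8)·0.8652^2·0.5014^4 = +0.283855
d^3_{1,1}(1.0504) = +0.419537 -1.127063 +0.283855 = -0.423670
|D^3_{1,1}|² = |d^3_{1,1}(β)|² = (-0.423670)² = 0.179497 (the z-rotation phases have unit modulus)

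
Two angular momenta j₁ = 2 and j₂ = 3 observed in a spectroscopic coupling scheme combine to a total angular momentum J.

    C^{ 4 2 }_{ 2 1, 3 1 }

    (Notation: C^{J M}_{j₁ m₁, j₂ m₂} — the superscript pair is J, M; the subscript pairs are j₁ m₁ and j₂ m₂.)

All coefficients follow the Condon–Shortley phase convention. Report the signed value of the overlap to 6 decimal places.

+0.188982  (= +√(1/28))

√[9·1!3!5!/10! · 3!1!4!2!6!2!] = √(5184/7)
  +(−1)^0/∏(0,1,1,4,2,1)! = 1/48  (running 1/48)
  +(−1)^1/∏(1,0,0,3,3,2)! = -1/72  (running 1/144)
⟨..|..⟩ = √(5184/7)·(1/144) = +0.188982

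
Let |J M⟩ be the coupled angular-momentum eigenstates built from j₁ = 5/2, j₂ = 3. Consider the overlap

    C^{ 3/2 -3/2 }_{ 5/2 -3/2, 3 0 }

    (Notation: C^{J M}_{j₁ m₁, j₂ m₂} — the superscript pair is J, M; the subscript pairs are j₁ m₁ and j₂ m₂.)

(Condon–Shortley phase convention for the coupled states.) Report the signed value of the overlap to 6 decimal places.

−√(6/35) = -0.414039

j₁+j₂−J=4  J+j₁−j₂=1  J−j₁+j₂=2  j₁+j₂+J+1=8
(j₁±m₁, j₂±m₂, J±M) = (1,4,3,3,0,3)
P² = 864/35
sum k=3..3:
  [3] −1/12 = -1/12
S = -1/12
C² = P²·S² = 6/35 ; C = -0.414039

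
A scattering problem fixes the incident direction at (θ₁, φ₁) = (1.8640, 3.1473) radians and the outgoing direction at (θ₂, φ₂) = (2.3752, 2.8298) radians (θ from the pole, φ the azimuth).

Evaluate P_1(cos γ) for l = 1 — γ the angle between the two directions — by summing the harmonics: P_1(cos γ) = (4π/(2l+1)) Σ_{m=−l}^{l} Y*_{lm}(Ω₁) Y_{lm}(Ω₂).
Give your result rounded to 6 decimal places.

Summing Y*_{l m}(θ₁,φ₁)·Y_{l m}(θ₂,φ₂) over m ∈ [−1, 1]; prefactor 4π/(2·1+1) = 4.188790:
  term(m=-1) = +0.075291+0.024742i   from Y*(Ω₁)=-0.330744-0.001888i, Y(Ω₂)=-0.228061-0.073505i
  term(m=+0) = +0.049708+0.000000i   from Y*(Ω₁)=-0.141216-0.000000i, Y(Ω₂)=-0.351998+0.000000i
  term(m=+1) = +0.075291-0.024742i   from Y*(Ω₁)=+0.330744-0.001888i, Y(Ω₂)=+0.228061-0.073505i
Accumulated sum +0.200290+0.000000i; after 4π/(2l+1) scaling, +0.838973+0.000000i ⇒ P_1 = 0.838973

0.838973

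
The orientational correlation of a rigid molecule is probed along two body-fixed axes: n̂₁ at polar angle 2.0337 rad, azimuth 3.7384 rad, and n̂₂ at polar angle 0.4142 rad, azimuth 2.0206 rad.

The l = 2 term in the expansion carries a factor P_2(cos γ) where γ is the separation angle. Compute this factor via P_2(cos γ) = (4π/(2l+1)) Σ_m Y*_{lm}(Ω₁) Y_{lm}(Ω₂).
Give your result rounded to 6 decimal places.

-0.180480

Term-by-term m-sum for l=2 (normalisation 4π/5 = 2.513274):
  [-2]  conj(Y_{2,-2})(Ω₁) = +0.113897+0.287511i ; Y_{2,-2}(Ω₂) = -0.038911+0.048994i ; Δ = -0.018518-0.005607i
  [-1]  conj(Y_{2,-1})(Ω₁) = +0.255315+0.173476i ; Y_{2,-1}(Ω₂) = -0.123752-0.256315i ; Δ = +0.012869-0.086909i
  [+0]  conj(Y_{2,0})(Ω₁) = -0.126719-0.000000i ; Y_{2,0}(Ω₂) = +0.477529+0.000000i ; Δ = -0.060512-0.000000i
  [+1]  conj(Y_{2,1})(Ω₁) = -0.255315+0.173476i ; Y_{2,1}(Ω₂) = +0.123752-0.256315i ; Δ = +0.012869+0.086909i
  [+2]  conj(Y_{2,2})(Ω₁) = +0.113897-0.287511i ; Y_{2,2}(Ω₂) = -0.038911-0.048994i ; Δ = -0.018518+0.005607i
Accumulated sum -0.071811+0.000000i; after 4π/(2l+1) scaling, -0.180480+0.000000i ⇒ P_2 = -0.180480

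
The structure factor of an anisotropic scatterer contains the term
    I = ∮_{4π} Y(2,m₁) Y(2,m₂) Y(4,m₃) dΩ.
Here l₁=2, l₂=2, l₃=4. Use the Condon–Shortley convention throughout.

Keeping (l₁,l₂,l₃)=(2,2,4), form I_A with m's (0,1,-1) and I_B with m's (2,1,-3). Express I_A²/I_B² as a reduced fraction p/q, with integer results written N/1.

l's match ⇒ only the (l;m) 3-j factors differ between A and B.
A: triangle coeff Δ(2,2,4) = 1/630; Σ_t [0,0]: t=0:+1/24 = 1/24; (3j)²=1/21 [(2 2 4; 0 1 -1)], sign=-1
B: triangle coeff Δ(2,2,4) = 1/630; Σ_t [0,0]: t=0:+1/144 = 1/144; (3j)²=1/18 [(2 2 4; 2 1 -3)], sign=-1
I_A²/I_B² = (1/21)/(1/18) = 6/7

6/7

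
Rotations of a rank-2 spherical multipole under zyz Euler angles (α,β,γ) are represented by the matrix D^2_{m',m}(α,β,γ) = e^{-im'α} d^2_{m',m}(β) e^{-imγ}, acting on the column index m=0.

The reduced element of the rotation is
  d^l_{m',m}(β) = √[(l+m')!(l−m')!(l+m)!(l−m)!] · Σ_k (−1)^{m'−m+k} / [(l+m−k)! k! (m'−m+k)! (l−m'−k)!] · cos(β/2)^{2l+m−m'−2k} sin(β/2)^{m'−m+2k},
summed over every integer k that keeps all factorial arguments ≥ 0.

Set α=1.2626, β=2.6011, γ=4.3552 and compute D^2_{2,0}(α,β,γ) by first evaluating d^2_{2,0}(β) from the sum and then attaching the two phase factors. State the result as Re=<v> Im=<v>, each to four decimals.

Re=-0.1323 Im=-0.0937

Split into d^2_{2,0}(β=2.6011) × two z-phases.
c=cos(2.601100/2)=0.266969, s=sin(2.601100/2)=0.963705; N=√[24·1·2·2]=9.797959
Admissible k: 0..0 (factorial args all ≥0)
  k=0: (−1)^2·9.7980/(4)·0.2670^2·0.9637^2 = +0.162138
d^2_{2,0}(2.6011) = +0.162138
Attach z-rotation phases: D = e^{-i(2)(1.2626)}·(+0.162138)·e^{-i(0)(4.3552)} = -0.132300-0.093731i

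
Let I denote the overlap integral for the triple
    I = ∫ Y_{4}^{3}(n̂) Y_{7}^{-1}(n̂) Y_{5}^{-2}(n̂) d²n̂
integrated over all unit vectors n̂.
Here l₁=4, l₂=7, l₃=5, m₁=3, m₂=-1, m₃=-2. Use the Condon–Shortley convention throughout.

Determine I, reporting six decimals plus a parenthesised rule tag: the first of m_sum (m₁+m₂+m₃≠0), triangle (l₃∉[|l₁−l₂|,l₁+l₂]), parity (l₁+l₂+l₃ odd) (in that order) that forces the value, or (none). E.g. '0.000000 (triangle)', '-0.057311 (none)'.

m-sum 0 ✓  L=16 even ✓  3≤5≤11 ✓
Π(2lᵢ+1) = 9×15×11 = 1485
triangle coeff Δ(4,7,5) = 1/6126120
Σ_t [2,4]: t=2:+1/69120 t=3:−1/20736 t=4:+1/69120 = -1/51840
(3j)²=280/21879 [(4 7 5; 0 0 0)], sign=+1
Σ_t [0,1]: t=0:+1/1036800 t=1:−1/172800 = -1/207360
(3j)²=245/14586 [(4 7 5; 3 -1 -2)], sign=+1
⇒ 4πI² = 171500/537251
I = (+1)√(171500/537251/(4π)) = 0.15938172
No selection rule forces the value: the integral is nonzero (none).

0.159382 (none)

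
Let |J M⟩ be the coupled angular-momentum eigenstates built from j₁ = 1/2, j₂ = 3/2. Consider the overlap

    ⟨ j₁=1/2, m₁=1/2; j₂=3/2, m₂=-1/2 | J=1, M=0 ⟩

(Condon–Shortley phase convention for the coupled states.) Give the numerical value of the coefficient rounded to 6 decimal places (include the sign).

j₁+j₂−J=1  J+j₁−j₂=0  J−j₁+j₂=2  j₁+j₂+J+1=4
(j₁±m₁, j₂±m₂, J±M) = (1,0,1,2,1,1)
P² = 1/2
sum k=0..0:
  [0] +1/1 = 1
S = 1
C² = P²·S² = 1/2 ; C = +0.707107

+√(1/2) = +0.707107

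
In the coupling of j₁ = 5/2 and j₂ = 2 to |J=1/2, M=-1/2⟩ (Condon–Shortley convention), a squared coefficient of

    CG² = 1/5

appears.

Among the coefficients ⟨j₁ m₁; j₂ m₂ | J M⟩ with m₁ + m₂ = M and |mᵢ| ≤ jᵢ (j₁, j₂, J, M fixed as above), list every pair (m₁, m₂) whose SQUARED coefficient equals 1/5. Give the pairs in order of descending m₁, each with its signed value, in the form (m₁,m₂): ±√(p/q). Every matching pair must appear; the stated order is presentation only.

(-1/2,0): +√(1/5)

Admissible pairs with m₁+m₂ = M = -1/2: (-5/2,2), (-3/2,1), (-1/2,0), (1/2,-1), (3/2,-2)
  (m₁,m₂)=(3/2,-2): CG² = 1/15, CG = +√(1/15)
  (m₁,m₂)=(1/2,-1): CG² = 2/15, CG = −√(2/15)
  (m₁,m₂)=(-1/2,0): CG² = 1/5, CG = +√(1/5)   ← matches the target
  (m₁,m₂)=(-3/2,1): CG² = 4/15, CG = −√(4/15)
  (m₁,m₂)=(-5/2,2): CG² = 1/3, CG = +√(1/3)
Pairs with CG² = 1/5: (-1/2,0): +√(1/5)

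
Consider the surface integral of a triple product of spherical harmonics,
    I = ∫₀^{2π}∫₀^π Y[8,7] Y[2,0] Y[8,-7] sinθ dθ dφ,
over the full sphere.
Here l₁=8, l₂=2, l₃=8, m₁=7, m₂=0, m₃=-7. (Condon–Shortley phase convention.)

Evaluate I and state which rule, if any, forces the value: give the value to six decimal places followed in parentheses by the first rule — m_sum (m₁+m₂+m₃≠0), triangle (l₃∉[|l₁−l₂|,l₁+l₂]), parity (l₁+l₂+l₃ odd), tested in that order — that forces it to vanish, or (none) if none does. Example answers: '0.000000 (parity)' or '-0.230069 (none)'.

0.165996 (none)

Rules hold: Σm=0, L=18 even, 6≤8≤10.
N = 17·5·17 = 1445
Δ = 2!·14!·2!/19! = 1/348840
Racah Σ t=0..2: t=0:+1/116121600 t=1:−1/25401600 t=2:+1/116121600 = -1/45158400
⇒ 3j(8 2 8; 0 0 0)² = 24/1615, sgn -1
Racah Σ t=0..1: t=0:+1/24908083200 t=1:−1/87178291200 = 1/34871316480
⇒ 3j(8 2 8; 7 0 -7)² = 125/7752, sgn -1
4πI² = N·(3j₀)²·(3jₘ)² = 125/361
I = +1·√(0.34626/4π) = 0.16599556
No selection rule forces the value: the integral is nonzero (none).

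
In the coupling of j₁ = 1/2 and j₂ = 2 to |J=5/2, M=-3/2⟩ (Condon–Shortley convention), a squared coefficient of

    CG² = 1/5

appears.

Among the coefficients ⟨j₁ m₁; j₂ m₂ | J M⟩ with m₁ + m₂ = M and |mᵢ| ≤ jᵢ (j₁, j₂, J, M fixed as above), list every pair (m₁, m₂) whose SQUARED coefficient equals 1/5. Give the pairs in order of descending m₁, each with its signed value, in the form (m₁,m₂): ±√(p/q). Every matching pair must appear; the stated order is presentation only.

Admissible pairs with m₁+m₂ = M = -3/2: (-1/2,-1), (1/2,-2)
  (m₁,m₂)=(1/2,-2): CG² = 1/5, CG = +√(1/5)   ← matches the target
  (m₁,m₂)=(-1/2,-1): CG² = 4/5, CG = +√(4/5)
Pairs with CG² = 1/5: (1/2,-2): +√(1/5)

(1/2,-2): +√(1/5)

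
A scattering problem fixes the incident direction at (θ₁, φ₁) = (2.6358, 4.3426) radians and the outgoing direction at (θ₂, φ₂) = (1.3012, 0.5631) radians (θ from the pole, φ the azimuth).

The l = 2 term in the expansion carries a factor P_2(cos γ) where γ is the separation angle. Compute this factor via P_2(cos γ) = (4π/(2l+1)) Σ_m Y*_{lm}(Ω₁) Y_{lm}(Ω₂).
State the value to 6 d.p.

0.054780

Term-by-term m-sum for l=2 (normalisation 4π/5 = 2.513274):
  [-2]  conj(Y_{2,-2})(Ω₁) = (-0.066986, 0.061112) ; Y_{2,-2}(Ω₂) = (0.154349, -0.323985) ; Δ = (0.009460, 0.031135)
  [-1]  conj(Y_{2,-1})(Ω₁) = (0.118341, 0.305301) ; Y_{2,-1}(Ω₂) = (0.167709, -0.105871) ; Δ = (0.052169, 0.038673)
  [+0]  conj(Y_{2,0})(Ω₁) = (0.408677, -0.000000) ; Y_{2,0}(Ω₂) = (-0.248272, 0.000000) ; Δ = (-0.101463, 0.000000)
  [+1]  conj(Y_{2,1})(Ω₁) = (-0.118341, 0.305301) ; Y_{2,1}(Ω₂) = (-0.167709, -0.105871) ; Δ = (0.052169, -0.038673)
  [+2]  conj(Y_{2,2})(Ω₁) = (-0.066986, -0.061112) ; Y_{2,2}(Ω₂) = (0.154349, 0.323985) ; Δ = (0.009460, -0.031135)
Accumulated sum (0.021796, 0.000000); after 4π/(2l+1) scaling, (0.054780, 0.000000) ⇒ P_2 = 0.054780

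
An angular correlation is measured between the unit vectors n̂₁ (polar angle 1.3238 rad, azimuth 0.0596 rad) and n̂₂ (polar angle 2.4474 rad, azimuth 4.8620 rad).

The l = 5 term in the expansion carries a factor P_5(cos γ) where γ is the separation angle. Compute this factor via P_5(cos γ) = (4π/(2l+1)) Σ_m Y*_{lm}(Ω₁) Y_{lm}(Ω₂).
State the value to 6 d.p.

Term-by-term m-sum for l=5 (normalisation 4π/11 = 1.142397):
  term(m=-5) = +0.008609+0.017820i   from Y*(Ω₁)=+0.380315+0.116812i, Y(Ω₂)=+0.033837+0.036463i
  term(m=-4) = -0.056105+0.021121i   from Y*(Ω₁)=+0.308254+0.074912i, Y(Ω₂)=-0.156135+0.106461i
  term(m=-3) = +0.015199+0.054910i   from Y*(Ω₁)=-0.143392-0.025915i, Y(Ω₂)=-0.169662-0.352275i
  term(m=-2) = -0.129483+0.023565i   from Y*(Ω₁)=-0.317456-0.038021i, Y(Ω₂)=+0.393343-0.121340i
  term(m=-1) = +0.000079+0.000870i   from Y*(Ω₁)=+0.073834+0.004406i, Y(Ω₂)=+0.001761+0.011683i
  term(m=+0) = +0.123907+0.000000i   from Y*(Ω₁)=+0.315694-0.000000i, Y(Ω₂)=+0.392493+0.000000i
  term(m=+1) = +0.000079-0.000870i   from Y*(Ω₁)=-0.073834+0.004406i, Y(Ω₂)=-0.001761+0.011683i
  term(m=+2) = -0.129483-0.023565i   from Y*(Ω₁)=-0.317456+0.038021i, Y(Ω₂)=+0.393343+0.121340i
  term(m=+3) = +0.015199-0.054910i   from Y*(Ω₁)=+0.143392-0.025915i, Y(Ω₂)=+0.169662-0.352275i
  term(m=+4) = -0.056105-0.021121i   from Y*(Ω₁)=+0.308254-0.074912i, Y(Ω₂)=-0.156135-0.106461i
  term(m=+5) = +0.008609-0.017820i   from Y*(Ω₁)=-0.380315+0.116812i, Y(Ω₂)=-0.033837+0.036463i
Accumulated sum -0.199493-0.000000i; after 4π/(2l+1) scaling, -0.227901-0.000000i ⇒ P_5 = -0.227901

-0.227901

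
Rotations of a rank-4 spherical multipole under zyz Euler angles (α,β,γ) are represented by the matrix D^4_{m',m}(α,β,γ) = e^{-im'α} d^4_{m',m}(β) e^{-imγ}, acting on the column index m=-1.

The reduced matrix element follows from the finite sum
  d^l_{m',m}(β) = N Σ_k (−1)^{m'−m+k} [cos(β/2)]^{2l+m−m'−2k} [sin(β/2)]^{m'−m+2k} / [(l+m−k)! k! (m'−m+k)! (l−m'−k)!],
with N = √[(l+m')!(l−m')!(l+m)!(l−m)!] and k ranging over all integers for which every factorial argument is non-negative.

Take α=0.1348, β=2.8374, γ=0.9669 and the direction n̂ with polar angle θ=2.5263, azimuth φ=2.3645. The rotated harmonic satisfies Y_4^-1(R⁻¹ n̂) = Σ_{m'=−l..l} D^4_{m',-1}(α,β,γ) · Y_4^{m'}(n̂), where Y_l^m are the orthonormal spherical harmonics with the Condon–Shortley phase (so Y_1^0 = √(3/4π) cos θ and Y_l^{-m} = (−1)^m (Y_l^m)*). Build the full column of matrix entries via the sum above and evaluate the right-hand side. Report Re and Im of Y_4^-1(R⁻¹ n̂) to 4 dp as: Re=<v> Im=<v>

Re=0.0389 Im=0.0121

Need the full column D^4_{m',-1} for m'=−4..4 at α=0.1348, β=2.8374, γ=0.9669.
cos(β/2)=0.151511, sin(β/2)=0.988456
d^4_{-4,-1}: single k=3 term ⇒ +0.000577;  D = +0.000037+0.000576i
d^4_{-3,-1}: k∈[2..3] ⇒ +0.000094 -0.006655 = -0.006561;  D = -0.001300-0.006431i
d^4_{-2,-1}: k∈[1..3] ⇒ +0.000008 -0.001636 +0.046412 = +0.044784;  D = +0.014694+0.042305i
d^4_{-1,-1}: k∈[0..3] ⇒ +0.000000 -0.000177 +0.015091 -0.214106 = -0.199192;  D = -0.090051-0.177675i
d^4_{0,-1}: k∈[0..3] ⇒ -0.000008 +0.002069 -0.088060 +0.624681 = +0.538681;  D = +0.305892+0.443404i
d^4_{1,-1}: k∈[0..3] ⇒ +0.000118 -0.015091 +0.321159 -0.911292 = -0.605106;  D = -0.407432-0.447383i
d^4_{2,-1}: k∈[0..2] ⇒ -0.001090 +0.069618 -0.592624 = -0.524097;  D = -0.401762-0.336549i
d^4_{3,-1}: k∈[0..1] ⇒ +0.006655 -0.169941 = -0.163287;  D = -0.138128-0.087081i
d^4_{4,-1}: single k=0 term ⇒ -0.024559;  D = -0.022347-0.010187i
Y_4^{m'}(θ=2.5263,φ=2.3645) and Σ D·Y over m':
  (+0.0000+0.0006i)·(-0.0491+0.0016i)  (-0.0013-0.0064i)·(-0.1355+0.1424i)  (+0.0147+0.0423i)·(+0.0068+0.4087i)  (-0.0901-0.1777i)·(+0.2652+0.2608i)  (+0.3059+0.4434i)·(-0.1525+0.0000i)  (-0.4074-0.4474i)·(-0.2652+0.2608i)  (-0.4018-0.3365i)·(+0.0068-0.4087i)  (-0.1381-0.0871i)·(+0.1355+0.1424i)  (-0.0223-0.0102i)·(-0.0491-0.0016i)
Y_4^-1(R⁻¹ n̂) = +0.038903+0.012107i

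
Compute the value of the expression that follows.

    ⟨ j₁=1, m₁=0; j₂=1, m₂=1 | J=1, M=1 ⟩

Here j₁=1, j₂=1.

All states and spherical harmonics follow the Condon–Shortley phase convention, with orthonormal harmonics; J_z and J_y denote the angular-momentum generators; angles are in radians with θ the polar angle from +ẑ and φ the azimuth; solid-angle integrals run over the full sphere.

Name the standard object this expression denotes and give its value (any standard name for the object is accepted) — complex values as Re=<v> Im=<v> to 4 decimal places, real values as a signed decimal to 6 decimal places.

Clebsch–Gordan coefficient, −√(1/2) ≈ -0.707107

This is a Clebsch–Gordan (vector-coupling) coefficient.
√[3·1!1!1!/4! · 1!1!2!0!2!0!] = √(1/2)
  +(−1)^1/∏(1,0,0,1,1,0)! = -1  (running -1)
⟨..|..⟩ = √(1/2)·(-1) = -0.707107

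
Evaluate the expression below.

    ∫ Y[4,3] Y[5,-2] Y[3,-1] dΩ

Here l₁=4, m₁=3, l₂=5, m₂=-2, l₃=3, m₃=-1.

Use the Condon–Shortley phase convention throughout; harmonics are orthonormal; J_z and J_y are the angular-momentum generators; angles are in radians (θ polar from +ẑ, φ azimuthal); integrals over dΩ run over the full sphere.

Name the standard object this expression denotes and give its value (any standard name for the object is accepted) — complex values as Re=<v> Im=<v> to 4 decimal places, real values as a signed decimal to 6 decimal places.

Gaunt coefficient, -0.171363

This is a Gaunt coefficient — the integral of a triple product of spherical harmonics over the sphere.
Checks pass: Σm=0; 12 even; l₃=3∈[1,9].
(2·4+1)(2·5+1)(2·3+1) = 693
Δ: 6! 2! 4! / 13! → 1/180180
sum: t=2:+1/576 t=3:−1/144 t=4:+1/576 = -1/288
3j²(4 5 3; 0 0 0) = Δ·Π!·Σ² = 20/1001  (sign +1)
sum: t=0:+1/4320 t=1:−1/960 = -7/8640
3j²(4 5 3; 3 -2 -1) = Δ·Π!·Σ² = 343/12870  (sign -1)
combine: 4πI² = 693·20/1001·343/12870 = 686/1859
take √, sign -1: I = -0.17136315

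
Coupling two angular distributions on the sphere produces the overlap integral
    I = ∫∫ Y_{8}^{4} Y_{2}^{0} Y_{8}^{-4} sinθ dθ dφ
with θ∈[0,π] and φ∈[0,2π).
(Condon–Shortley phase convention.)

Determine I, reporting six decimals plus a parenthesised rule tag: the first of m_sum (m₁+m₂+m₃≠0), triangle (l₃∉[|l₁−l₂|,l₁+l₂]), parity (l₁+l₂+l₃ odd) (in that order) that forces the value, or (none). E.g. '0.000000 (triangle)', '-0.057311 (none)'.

Checks pass: Σm=0; 18 even; l₃=8∈[6,10].
(2·8+1)(2·2+1)(2·8+1) = 1445
Δ: 2! 14! 2! / 19! → 1/348840
sum: t=0:+1/116121600 t=1:−1/25401600 t=2:+1/116121600 = -1/45158400
3j²(8 2 8; 0 0 0) = Δ·Π!·Σ² = 24/1615  (sign -1)
sum: t=0:+1/348364800 t=1:−1/239500800 t=2:+1/3832012800 = -1/958003200
3j²(8 2 8; 4 0 -4) = Δ·Π!·Σ² = 8/4845  (sign -1)
combine: 4πI² = 1445·24/1615·8/4845 = 64/1805
take √, sign +1: I = 0.05311858
No selection rule forces the value: the integral is nonzero (none).

0.053119 (none)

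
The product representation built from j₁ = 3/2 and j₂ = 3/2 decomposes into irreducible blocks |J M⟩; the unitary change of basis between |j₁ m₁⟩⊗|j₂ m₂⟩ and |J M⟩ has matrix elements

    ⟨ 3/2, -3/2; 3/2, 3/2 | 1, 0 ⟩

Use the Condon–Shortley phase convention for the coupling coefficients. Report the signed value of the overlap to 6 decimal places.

j₁+j₂−J=2  J+j₁−j₂=1  J−j₁+j₂=1  j₁+j₂+J+1=5
(j₁±m₁, j₂±m₂, J±M) = (0,3,3,0,1,1)
P² = 9/5
sum k=2..2:
  [2] +1/2 = 1/2
S = 1/2
C² = P²·S² = 9/20 ; C = +0.670820

+√(9/20) = +0.670820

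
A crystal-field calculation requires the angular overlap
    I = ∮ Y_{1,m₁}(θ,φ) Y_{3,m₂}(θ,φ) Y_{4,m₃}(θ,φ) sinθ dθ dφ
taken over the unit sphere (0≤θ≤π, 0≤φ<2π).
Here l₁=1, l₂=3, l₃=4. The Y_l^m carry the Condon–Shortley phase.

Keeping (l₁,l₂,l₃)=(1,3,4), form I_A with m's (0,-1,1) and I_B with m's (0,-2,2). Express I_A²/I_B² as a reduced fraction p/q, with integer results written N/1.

Same 1,3,4: normalisation and zero-m 3j drop out of the ratio.
A: Δ: 0! 2! 6! / 9! → 1/252; sum: t=0:+1/48 = 1/48; 3j²(1 3 4; 0 -1 1) = Δ·Π!·Σ² = 5/84  (sign -1)
B: Δ: 0! 2! 6! / 9! → 1/252; sum: t=0:+1/120 = 1/120; 3j²(1 3 4; 0 -2 2) = Δ·Π!·Σ² = 1/21  (sign +1)
I_A²/I_B² = (5/84)/(1/21) = 5/4

5/4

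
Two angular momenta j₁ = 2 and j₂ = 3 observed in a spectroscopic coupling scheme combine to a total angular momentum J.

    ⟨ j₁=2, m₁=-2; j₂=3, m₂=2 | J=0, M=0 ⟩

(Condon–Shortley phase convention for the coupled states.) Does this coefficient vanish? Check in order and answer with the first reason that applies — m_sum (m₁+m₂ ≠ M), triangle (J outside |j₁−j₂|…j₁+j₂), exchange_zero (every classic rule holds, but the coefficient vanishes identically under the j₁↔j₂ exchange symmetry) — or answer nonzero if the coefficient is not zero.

triangle

m-sum: m₁+m₂ = -2+2 = 0, M = 0  ✓
triangle: need |j₁−j₂| ≤ J ≤ j₁+j₂, i.e. J ∈ [1, 5]; J = 0 is outside ✗ ⇒ coefficient is 0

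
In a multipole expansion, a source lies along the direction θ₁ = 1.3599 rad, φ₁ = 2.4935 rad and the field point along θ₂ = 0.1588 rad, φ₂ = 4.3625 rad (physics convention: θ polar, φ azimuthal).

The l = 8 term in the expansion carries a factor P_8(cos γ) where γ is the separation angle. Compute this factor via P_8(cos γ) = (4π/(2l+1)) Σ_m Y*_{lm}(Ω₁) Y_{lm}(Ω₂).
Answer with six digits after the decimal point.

Expand P_8 via completeness: Σ_{m} conj(Y_{8,m}) at Ω₁ times Y_{8,m} at Ω₂ —
  m=-8: (+0.196028+0.383671i) × (-0.000000+0.000000i) = -0.000000-0.000000i  (running Σ = -0.000000-0.000000i)
  m=-7: (+0.064505-0.363261i) × (+0.000003+0.000004i) = +0.000002-0.000001i  (running Σ = +0.000002-0.000001i)
  m=-6: (+0.082740-0.076613i) × (+0.000040-0.000069i) = -0.000002-0.000009i  (running Σ = -0.000000-0.000010i)
  m=-5: (-0.354772+0.035191i) × (-0.000908-0.000164i) = +0.000328+0.000026i  (running Σ = +0.000328+0.000016i)
  m=-4: (+0.003837+0.002348i) × (+0.001350+0.007804i) = -0.000013+0.000033i  (running Σ = +0.000314+0.000050i)
  m=-3: (+0.120732+0.308090i) × (+0.043551-0.025001i) = +0.012960+0.010399i  (running Σ = +0.013275+0.010449i)
  m=-2: (+0.015350-0.054486i) × (-0.171379-0.144285i) = -0.010492+0.007123i  (running Σ = +0.002783+0.017572i)
  m=-1: (+0.251539-0.190465i) × (-0.212544+0.582466i) = +0.057477+0.186995i  (running Σ = +0.060259+0.204567i)
  m=0: (-0.071736-0.000000i) × (+0.691654+0.000000i) = -0.049616-0.000000i  (running Σ = +0.010643+0.204567i)
  m=1: (-0.251539-0.190465i) × (+0.212544+0.582466i) = +0.057477-0.186995i  (running Σ = +0.068120+0.017572i)
  m=2: (+0.015350+0.054486i) × (-0.171379+0.144285i) = -0.010492-0.007123i  (running Σ = +0.057627+0.010449i)
  m=3: (-0.120732+0.308090i) × (-0.043551-0.025001i) = +0.012960-0.010399i  (running Σ = +0.070588+0.000050i)
  m=4: (+0.003837-0.002348i) × (+0.001350-0.007804i) = -0.000013-0.000033i  (running Σ = +0.070575+0.000016i)
  m=5: (+0.354772+0.035191i) × (+0.000908-0.000164i) = +0.000328-0.000026i  (running Σ = +0.070903-0.000010i)
  m=6: (+0.082740+0.076613i) × (+0.000040+0.000069i) = -0.000002+0.000009i  (running Σ = +0.070901-0.000001i)
  m=7: (-0.064505-0.363261i) × (-0.000003+0.000004i) = +0.000002+0.000001i  (running Σ = +0.070902-0.000000i)
  m=8: (+0.196028-0.383671i) × (-0.000000-0.000000i) = -0.000000+0.000000i  (running Σ = +0.070902-0.000000i)
Accumulated sum +0.070902-0.000000i; after 4π/(2l+1) scaling, +0.052411-0.000000i ⇒ P_8 = 0.052411

0.052411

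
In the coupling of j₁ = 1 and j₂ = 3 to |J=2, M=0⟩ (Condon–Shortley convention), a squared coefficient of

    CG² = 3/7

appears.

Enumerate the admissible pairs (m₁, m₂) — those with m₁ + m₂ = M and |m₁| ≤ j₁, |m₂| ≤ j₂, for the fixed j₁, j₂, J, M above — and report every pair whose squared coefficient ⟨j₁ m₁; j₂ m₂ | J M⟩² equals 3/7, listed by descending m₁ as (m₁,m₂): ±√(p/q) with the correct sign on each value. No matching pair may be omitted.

Admissible pairs with m₁+m₂ = M = 0: (-1,1), (0,0), (1,-1)
  (m₁,m₂)=(1,-1): CG² = 2/7, CG = +√(2/7)
  (m₁,m₂)=(0,0): CG² = 3/7, CG = −√(3/7)   ← matches the target
  (m₁,m₂)=(-1,1): CG² = 2/7, CG = +√(2/7)
Pairs with CG² = 3/7: (0,0): −√(3/7)

(0,0): −√(3/7)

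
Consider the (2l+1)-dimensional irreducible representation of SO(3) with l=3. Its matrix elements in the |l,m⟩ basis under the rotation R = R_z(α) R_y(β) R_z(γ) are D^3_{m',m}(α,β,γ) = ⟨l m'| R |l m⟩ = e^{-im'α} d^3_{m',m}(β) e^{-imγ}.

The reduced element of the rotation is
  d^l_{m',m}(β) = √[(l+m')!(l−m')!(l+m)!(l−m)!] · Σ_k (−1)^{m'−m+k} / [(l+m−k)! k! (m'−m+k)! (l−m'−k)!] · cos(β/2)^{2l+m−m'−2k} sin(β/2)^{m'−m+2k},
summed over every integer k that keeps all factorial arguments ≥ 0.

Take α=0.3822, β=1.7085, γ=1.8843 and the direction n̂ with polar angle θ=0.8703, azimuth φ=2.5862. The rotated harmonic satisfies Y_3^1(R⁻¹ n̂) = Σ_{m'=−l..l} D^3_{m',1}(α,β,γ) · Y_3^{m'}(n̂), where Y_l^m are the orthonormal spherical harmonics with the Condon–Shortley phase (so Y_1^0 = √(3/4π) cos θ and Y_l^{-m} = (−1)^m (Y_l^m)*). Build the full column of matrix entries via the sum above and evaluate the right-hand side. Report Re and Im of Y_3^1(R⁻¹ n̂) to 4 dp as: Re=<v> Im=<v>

Need the full column D^3_{m',1} for m'=−3..3 at α=0.3822, β=1.7085, γ=1.8843.
cos(β/2)=0.656784, sin(β/2)=0.754079
d^3_{-3,1}: single k=4 term ⇒ +0.540204;  D = +0.399760-0.363334i
d^3_{-2,1}: k∈[3..4] ⇒ +0.768330 -0.506414 = +0.261916;  D = +0.114136-0.235740i
d^3_{-1,1}: k∈[2..4] ⇒ +0.634856 -1.115840 +0.183865 = -0.297118;  D = -0.020395+0.296417i
d^3_{0,1}: k∈[1..3] ⇒ +0.319243 -1.262495 +0.554749 = -0.388504;  D = +0.119812+0.369568i
d^3_{1,1}: k∈[0..2] ⇒ +0.080267 -0.846475 +0.836880 = +0.070672;  D = -0.045295-0.054248i
d^3_{2,1}: k∈[0..1] ⇒ -0.291427 +0.768330 = +0.476903;  D = -0.420136-0.225659i
d^3_{3,1}: single k=0 term ⇒ +0.409798;  D = -0.407290-0.045269i
Y_3^{m'}(θ=0.8703,φ=2.5862) and Σ D·Y over m':
  (+0.3998-0.3633i)·(+0.0178-0.1856i)  (+0.1141-0.2357i)·(+0.1709+0.3450i)  (-0.0204+0.2964i)·(-0.2262-0.1404i)  (+0.1198+0.3696i)·(-0.2219+0.0000i)  (-0.0453-0.0542i)·(+0.2262-0.1404i)  (-0.4201-0.2257i)·(+0.1709-0.3450i)  (-0.4073-0.0453i)·(-0.0178-0.1856i)
Y_3^1(R⁻¹ n̂) = -0.108559-0.050901i

Re=-0.1086 Im=-0.0509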